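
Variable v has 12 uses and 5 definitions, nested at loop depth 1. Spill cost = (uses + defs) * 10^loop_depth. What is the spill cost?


uses + defs = 12 + 5 = 17
10^1 = 10
Spill cost = 17 * 10 = 170

170


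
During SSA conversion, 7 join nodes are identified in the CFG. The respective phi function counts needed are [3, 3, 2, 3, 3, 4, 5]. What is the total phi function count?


Total phi functions = sum of phi functions at each join node
= 3 + 3 + 2 + 3 + 3 + 4 + 5 = 23

23


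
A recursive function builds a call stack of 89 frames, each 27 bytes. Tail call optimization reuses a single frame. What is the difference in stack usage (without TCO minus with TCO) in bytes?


Without TCO: 89 * 27 = 2403 bytes
With TCO: reuse 1 frame = 27 bytes
Savings = 2403 - 27 = 2376

2376


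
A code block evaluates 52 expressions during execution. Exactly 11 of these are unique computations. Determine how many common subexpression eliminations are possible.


CSE count = total expressions - unique expressions
= 52 - 11 = 41

41


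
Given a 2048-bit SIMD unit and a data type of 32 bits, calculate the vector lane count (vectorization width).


Width = SIMD bits / data type bits
= 2048 / 32 = 64

64


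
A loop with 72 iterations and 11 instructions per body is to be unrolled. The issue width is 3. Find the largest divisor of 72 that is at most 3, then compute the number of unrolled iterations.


Largest divisor of 72 <= 3 is 3
New iterations = 72 / 3 = 24

24


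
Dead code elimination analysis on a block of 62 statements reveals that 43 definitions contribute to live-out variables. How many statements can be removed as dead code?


Dead code = total statements - live definitions
= 62 - 43 = 19

19


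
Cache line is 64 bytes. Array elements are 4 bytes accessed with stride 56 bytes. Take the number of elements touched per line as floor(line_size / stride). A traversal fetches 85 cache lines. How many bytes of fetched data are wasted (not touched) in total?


Elements per line = floor(64 / 56) = 1
Bytes used per line = 1 * 4 = 4
Wasted per line = 64 - 4 = 60
Total wasted = 60 * 85 = 5100

5100


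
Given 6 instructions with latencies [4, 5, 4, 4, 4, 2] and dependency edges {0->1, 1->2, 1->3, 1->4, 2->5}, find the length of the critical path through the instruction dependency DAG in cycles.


Compute longest path through dependency graph: dist(Ik) = max over predecessors of dist + latency(Ik).
dist(I0) = latency 4 = 4
dist(I1) = dist(I0) + 5 = 4 + 5 = 9
dist(I2) = dist(I1) + 4 = 9 + 4 = 13
dist(I3) = dist(I1) + 4 = 9 + 4 = 13
dist(I4) = dist(I1) + 4 = 9 + 4 = 13
dist(I5) = dist(I2) + 2 = 13 + 2 = 15
Critical path = max dist = 15

15


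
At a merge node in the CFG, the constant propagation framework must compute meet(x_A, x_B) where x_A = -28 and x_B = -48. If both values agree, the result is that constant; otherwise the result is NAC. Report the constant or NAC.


Meet operation: if both paths give the same constant, result is that constant; if they differ, result is NAC (not-a-constant).
Path A: -28, Path B: -48 -> differ
Result: not-a-constant -> NAC

NAC


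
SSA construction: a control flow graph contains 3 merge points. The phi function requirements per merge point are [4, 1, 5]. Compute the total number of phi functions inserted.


Total phi functions = sum of phi functions at each join node
= 4 + 1 + 5 = 10

10


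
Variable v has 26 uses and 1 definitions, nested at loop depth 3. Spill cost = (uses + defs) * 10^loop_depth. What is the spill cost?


uses + defs = 26 + 1 = 27
10^3 = 1000
Spill cost = 27 * 1000 = 27000

27000


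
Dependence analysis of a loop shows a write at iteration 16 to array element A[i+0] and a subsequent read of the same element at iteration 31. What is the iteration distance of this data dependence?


Distance = read iteration - write iteration
= 31 - 16 = 15

15


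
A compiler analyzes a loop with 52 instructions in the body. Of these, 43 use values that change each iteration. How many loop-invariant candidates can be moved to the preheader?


Invariant candidates = total - loop-dependent
= 52 - 43 = 9

9


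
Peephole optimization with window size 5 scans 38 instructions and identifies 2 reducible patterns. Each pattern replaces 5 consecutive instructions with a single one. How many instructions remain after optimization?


Each match removes 4 instructions.
Total removed = 2 * 4 = 8
Remaining = 38 - 8 = 30

30


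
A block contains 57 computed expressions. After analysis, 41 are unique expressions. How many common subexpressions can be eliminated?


CSE count = total expressions - unique expressions
= 57 - 41 = 16

16


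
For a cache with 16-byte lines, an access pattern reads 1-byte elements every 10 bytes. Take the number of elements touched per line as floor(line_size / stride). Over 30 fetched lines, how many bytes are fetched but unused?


Elements per line = floor(16 / 10) = 1
Bytes used per line = 1 * 1 = 1
Wasted per line = 16 - 1 = 15
Total wasted = 15 * 30 = 450

450


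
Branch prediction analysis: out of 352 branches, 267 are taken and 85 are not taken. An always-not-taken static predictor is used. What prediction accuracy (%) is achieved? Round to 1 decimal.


Predictor: always-not-taken
Correct predictions = 85
Accuracy = 85 / 352 * 100 = 24.1%

24.1


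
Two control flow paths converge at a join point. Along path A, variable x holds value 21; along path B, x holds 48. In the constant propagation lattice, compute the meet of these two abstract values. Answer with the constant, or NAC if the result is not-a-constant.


Meet operation: if both paths give the same constant, result is that constant; if they differ, result is NAC (not-a-constant).
Path A: 21, Path B: 48 -> differ
Result: not-a-constant -> NAC

NAC


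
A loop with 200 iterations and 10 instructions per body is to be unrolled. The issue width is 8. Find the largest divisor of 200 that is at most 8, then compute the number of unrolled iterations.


Largest divisor of 200 <= 8 is 8
New iterations = 200 / 8 = 25

25


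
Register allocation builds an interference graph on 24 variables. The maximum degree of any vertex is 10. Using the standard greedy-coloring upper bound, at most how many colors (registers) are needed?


Greedy coloring never needs more than (max_degree + 1) colors: when coloring a vertex, at most max_degree neighbors are already colored.
Upper bound = 10 + 1 = 11

11


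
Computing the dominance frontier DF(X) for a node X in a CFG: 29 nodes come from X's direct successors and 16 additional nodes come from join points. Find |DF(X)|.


DF(X) = direct successor contributions + join point contributions
= 29 + 16 = 45

45


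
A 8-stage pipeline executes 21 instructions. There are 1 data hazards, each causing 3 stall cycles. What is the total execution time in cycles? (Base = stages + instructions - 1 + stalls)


Base cycles = 8 + 21 - 1 = 28
Total stalls = 1 * 3 = 3
Total = 28 + 3 = 31

31


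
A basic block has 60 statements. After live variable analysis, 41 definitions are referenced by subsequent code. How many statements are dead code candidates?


Dead code = total statements - live definitions
= 60 - 41 = 19

19


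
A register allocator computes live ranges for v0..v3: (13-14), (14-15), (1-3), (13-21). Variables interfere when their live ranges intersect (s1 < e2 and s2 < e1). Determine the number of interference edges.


Check all pairs for overlapping intervals.
Two intervals (s1,e1) and (s2,e2) overlap if s1 < e2 and s2 < e1.
v0 (13-14) vs v1..v3: overlaps v3 -> 1
v1 (14-15) vs v2..v3: overlaps v3 -> 1
v2 (1-3) vs v3: overlaps none -> 0
Total overlapping pairs = 1 + 1 + 0 = 2

2


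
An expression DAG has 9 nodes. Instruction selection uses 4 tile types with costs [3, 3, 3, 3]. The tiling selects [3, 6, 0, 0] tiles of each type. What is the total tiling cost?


Total cost = sum(count_i * cost_i)
= 3*3 + 6*3 + 0*3 + 0*3
= 27

27


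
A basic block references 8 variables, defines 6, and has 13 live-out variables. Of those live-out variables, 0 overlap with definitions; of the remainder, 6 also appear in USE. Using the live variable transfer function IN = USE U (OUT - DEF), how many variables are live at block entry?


OUT - DEF: 13 - 0 = 13
|IN| = |USE| + |OUT - DEF| - |USE ∩ (OUT - DEF)| = 8 + 13 - 6 = 15

15


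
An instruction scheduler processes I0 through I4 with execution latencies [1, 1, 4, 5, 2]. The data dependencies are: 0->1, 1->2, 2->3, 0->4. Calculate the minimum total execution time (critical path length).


Compute longest path through dependency graph: dist(Ik) = max over predecessors of dist + latency(Ik).
dist(I0) = latency 1 = 1
dist(I1) = dist(I0) + 1 = 1 + 1 = 2
dist(I2) = dist(I1) + 4 = 2 + 4 = 6
dist(I3) = dist(I2) + 5 = 6 + 5 = 11
dist(I4) = dist(I0) + 2 = 1 + 2 = 3
Critical path = max dist = 11

11


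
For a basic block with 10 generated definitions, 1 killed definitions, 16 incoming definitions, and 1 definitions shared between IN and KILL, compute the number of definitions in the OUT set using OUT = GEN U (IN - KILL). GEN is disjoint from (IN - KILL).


IN - KILL: 16 - 1 = 15 surviving definitions
OUT = GEN + surviving = 10 + 15 = 25

25


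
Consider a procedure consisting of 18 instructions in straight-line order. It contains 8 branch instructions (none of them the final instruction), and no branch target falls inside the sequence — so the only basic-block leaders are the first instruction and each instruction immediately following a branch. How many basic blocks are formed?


With no in-sequence branch targets, the leaders are the first instruction plus the instruction after each branch.
Number of basic blocks = branches + 1
= 8 + 1 = 9

9


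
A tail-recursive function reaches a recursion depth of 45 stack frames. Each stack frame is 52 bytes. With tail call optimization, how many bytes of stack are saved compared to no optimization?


Without TCO: 45 * 52 = 2340 bytes
With TCO: reuse 1 frame = 52 bytes
Savings = 2340 - 52 = 2288

2288


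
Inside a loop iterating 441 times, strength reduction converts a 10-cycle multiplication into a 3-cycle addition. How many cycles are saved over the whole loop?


Per-iteration saving = 10 - 3 = 7
Total saved = 441 * 7 = 3087

3087


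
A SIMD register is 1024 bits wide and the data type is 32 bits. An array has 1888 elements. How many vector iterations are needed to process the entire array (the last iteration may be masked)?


Width = 1024 / 32 = 32 elements per vector op
Iterations = ceil(1888 / 32) = 59

59


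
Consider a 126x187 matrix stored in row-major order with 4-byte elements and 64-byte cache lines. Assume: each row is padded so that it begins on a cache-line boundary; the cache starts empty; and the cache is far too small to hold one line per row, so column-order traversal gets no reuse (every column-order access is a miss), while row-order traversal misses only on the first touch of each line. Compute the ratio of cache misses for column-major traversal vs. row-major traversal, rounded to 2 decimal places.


Each row occupies 187 * 4 = 748 bytes and starts on a line boundary, so it spans ceil(748 / 64) = 12 cache lines.
Row-major traversal misses (one per line touched): 126 * ceil(187 * 4 / 64) = 1512
Column-major traversal misses (no reuse, every access misses): 126 * 187 = 23562
Ratio = 23562 / 1512 = 15.58

15.58


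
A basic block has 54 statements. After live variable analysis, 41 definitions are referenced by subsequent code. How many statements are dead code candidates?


Dead code = total statements - live definitions
= 54 - 41 = 13

13


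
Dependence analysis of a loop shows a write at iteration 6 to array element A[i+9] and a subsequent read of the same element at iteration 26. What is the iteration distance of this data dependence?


Distance = read iteration - write iteration
= 26 - 6 = 20

20


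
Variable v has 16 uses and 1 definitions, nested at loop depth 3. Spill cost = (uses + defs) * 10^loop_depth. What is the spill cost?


uses + defs = 16 + 1 = 17
10^3 = 1000
Spill cost = 17 * 1000 = 17000

17000


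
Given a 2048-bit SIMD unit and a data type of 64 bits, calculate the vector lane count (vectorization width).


Width = SIMD bits / data type bits
= 2048 / 64 = 32

32


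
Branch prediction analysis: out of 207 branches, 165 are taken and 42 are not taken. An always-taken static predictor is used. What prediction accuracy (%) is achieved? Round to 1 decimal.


Predictor: always-taken
Correct predictions = 165
Accuracy = 165 / 207 * 100 = 79.7%

79.7


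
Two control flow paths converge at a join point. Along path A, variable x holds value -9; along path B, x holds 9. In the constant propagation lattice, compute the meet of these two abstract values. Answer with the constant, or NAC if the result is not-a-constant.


Meet operation: if both paths give the same constant, result is that constant; if they differ, result is NAC (not-a-constant).
Path A: -9, Path B: 9 -> differ
Result: not-a-constant -> NAC

NAC


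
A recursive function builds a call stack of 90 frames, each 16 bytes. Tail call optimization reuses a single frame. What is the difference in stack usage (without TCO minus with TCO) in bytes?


Without TCO: 90 * 16 = 1440 bytes
With TCO: reuse 1 frame = 16 bytes
Savings = 1440 - 16 = 1424

1424


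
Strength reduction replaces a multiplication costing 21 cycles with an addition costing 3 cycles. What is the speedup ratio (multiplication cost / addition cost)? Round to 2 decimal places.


Ratio = mult_cost / add_cost = 21 / 3 = 7.0

7.0


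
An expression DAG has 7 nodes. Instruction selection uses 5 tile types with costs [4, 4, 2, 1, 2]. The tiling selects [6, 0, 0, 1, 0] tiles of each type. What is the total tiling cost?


Total cost = sum(count_i * cost_i)
= 6*4 + 0*4 + 0*2 + 1*1 + 0*2
= 25

25


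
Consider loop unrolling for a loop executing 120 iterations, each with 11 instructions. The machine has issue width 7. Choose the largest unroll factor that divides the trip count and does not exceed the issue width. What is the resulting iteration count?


Largest divisor of 120 <= 7 is 6
New iterations = 120 / 6 = 20

20


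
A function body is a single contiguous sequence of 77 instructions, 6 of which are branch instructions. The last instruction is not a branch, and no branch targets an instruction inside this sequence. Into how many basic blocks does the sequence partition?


With no in-sequence branch targets, the leaders are the first instruction plus the instruction after each branch.
Number of basic blocks = branches + 1
= 6 + 1 = 7

7


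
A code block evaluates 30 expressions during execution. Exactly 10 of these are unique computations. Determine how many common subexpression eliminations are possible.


CSE count = total expressions - unique expressions
= 30 - 10 = 20

20


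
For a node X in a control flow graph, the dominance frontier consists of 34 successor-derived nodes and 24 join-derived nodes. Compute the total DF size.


DF(X) = direct successor contributions + join point contributions
= 34 + 24 = 58

58


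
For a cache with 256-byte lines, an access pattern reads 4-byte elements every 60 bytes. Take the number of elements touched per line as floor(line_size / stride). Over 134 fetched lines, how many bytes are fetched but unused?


Elements per line = floor(256 / 60) = 4
Bytes used per line = 4 * 4 = 16
Wasted per line = 256 - 16 = 240
Total wasted = 240 * 134 = 32160

32160


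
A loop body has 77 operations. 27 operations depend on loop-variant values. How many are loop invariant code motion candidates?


Invariant candidates = total - loop-dependent
= 77 - 27 = 50

50


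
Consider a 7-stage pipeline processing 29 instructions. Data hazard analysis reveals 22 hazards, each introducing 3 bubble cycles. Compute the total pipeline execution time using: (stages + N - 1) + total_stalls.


Base cycles = 7 + 29 - 1 = 35
Total stalls = 22 * 3 = 66
Total = 35 + 66 = 101

101


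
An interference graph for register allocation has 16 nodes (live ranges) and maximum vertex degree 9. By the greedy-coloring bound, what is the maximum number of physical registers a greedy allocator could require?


Greedy coloring never needs more than (max_degree + 1) colors: when coloring a vertex, at most max_degree neighbors are already colored.
Upper bound = 9 + 1 = 10

10


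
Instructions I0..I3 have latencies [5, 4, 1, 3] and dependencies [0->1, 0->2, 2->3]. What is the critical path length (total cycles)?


Compute longest path through dependency graph: dist(Ik) = max over predecessors of dist + latency(Ik).
dist(I0) = latency 5 = 5
dist(I1) = dist(I0) + 4 = 5 + 4 = 9
dist(I2) = dist(I0) + 1 = 5 + 1 = 6
dist(I3) = dist(I2) + 3 = 6 + 3 = 9
Critical path = max dist = 9

9


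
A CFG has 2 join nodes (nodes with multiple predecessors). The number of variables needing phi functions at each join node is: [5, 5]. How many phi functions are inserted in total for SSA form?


Total phi functions = sum of phi functions at each join node
= 5 + 5 = 10

10


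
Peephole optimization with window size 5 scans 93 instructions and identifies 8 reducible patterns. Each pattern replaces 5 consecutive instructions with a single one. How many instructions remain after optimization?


Each match removes 4 instructions.
Total removed = 8 * 4 = 32
Remaining = 93 - 32 = 61

61


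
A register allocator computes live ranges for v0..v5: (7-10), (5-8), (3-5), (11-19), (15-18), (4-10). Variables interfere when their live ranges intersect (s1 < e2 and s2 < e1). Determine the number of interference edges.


Check all pairs for overlapping intervals.
Two intervals (s1,e1) and (s2,e2) overlap if s1 < e2 and s2 < e1.
v0 (7-10) vs v1..v5: overlaps v1, v5 -> 2
v1 (5-8) vs v2..v5: overlaps v5 -> 1
v2 (3-5) vs v3..v5: overlaps v5 -> 1
v3 (11-19) vs v4..v5: overlaps v4 -> 1
v4 (15-18) vs v5: overlaps none -> 0
Total overlapping pairs = 2 + 1 + 1 + 1 + 0 = 5

5


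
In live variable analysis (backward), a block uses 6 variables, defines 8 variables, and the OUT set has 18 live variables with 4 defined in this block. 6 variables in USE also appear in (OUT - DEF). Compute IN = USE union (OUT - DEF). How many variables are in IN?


OUT - DEF: 18 - 4 = 14
|IN| = |USE| + |OUT - DEF| - |USE ∩ (OUT - DEF)| = 6 + 14 - 6 = 14

14


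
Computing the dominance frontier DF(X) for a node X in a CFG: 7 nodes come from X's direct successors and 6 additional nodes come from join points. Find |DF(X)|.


DF(X) = direct successor contributions + join point contributions
= 7 + 6 = 13

13


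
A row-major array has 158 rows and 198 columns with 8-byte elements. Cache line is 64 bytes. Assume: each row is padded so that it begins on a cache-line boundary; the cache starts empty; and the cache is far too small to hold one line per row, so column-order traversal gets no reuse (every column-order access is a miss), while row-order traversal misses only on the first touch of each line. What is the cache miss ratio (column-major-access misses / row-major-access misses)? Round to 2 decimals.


Each row occupies 198 * 8 = 1584 bytes and starts on a line boundary, so it spans ceil(1584 / 64) = 25 cache lines.
Row-major traversal misses (one per line touched): 158 * ceil(198 * 8 / 64) = 3950
Column-major traversal misses (no reuse, every access misses): 158 * 198 = 31284
Ratio = 31284 / 3950 = 7.92

7.92


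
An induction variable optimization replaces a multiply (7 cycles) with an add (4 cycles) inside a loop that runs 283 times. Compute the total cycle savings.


Per-iteration saving = 7 - 4 = 3
Total saved = 283 * 3 = 849

849


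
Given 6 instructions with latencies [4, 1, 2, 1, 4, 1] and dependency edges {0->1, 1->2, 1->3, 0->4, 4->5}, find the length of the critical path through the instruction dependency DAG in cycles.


Compute longest path through dependency graph: dist(Ik) = max over predecessors of dist + latency(Ik).
dist(I0) = latency 4 = 4
dist(I1) = dist(I0) + 1 = 4 + 1 = 5
dist(I2) = dist(I1) + 2 = 5 + 2 = 7
dist(I3) = dist(I1) + 1 = 5 + 1 = 6
dist(I4) = dist(I0) + 4 = 4 + 4 = 8
dist(I5) = dist(I4) + 1 = 8 + 1 = 9
Critical path = max dist = 9

9


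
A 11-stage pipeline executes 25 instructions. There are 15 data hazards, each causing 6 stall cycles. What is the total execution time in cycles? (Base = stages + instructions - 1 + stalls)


Base cycles = 11 + 25 - 1 = 35
Total stalls = 15 * 6 = 90
Total = 35 + 90 = 125

125


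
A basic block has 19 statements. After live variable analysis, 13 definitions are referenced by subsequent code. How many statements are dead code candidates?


Dead code = total statements - live definitions
= 19 - 13 = 6

6


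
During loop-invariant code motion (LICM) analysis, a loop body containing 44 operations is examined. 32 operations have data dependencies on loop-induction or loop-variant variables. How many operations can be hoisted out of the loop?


Invariant candidates = total - loop-dependent
= 44 - 32 = 12

12


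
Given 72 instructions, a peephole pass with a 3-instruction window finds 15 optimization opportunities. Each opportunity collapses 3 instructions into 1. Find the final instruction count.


Each match removes 2 instructions.
Total removed = 15 * 2 = 30
Remaining = 72 - 30 = 42

42


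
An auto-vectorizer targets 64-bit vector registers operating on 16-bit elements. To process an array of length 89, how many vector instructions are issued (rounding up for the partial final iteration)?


Width = 64 / 16 = 4 elements per vector op
Iterations = ceil(89 / 4) = 23

23


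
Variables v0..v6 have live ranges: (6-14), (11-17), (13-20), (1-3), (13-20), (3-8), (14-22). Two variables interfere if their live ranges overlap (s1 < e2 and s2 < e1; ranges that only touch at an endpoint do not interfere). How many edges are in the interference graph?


Check all pairs for overlapping intervals.
Two intervals (s1,e1) and (s2,e2) overlap if s1 < e2 and s2 < e1.
v0 (6-14) vs v1..v6: overlaps v1, v2, v4, v5 -> 4
v1 (11-17) vs v2..v6: overlaps v2, v4, v6 -> 3
v2 (13-20) vs v3..v6: overlaps v4, v6 -> 2
v3 (1-3) vs v4..v6: overlaps none -> 0
v4 (13-20) vs v5..v6: overlaps v6 -> 1
v5 (3-8) vs v6: overlaps none -> 0
Total overlapping pairs = 4 + 3 + 2 + 0 + 1 + 0 = 10

10


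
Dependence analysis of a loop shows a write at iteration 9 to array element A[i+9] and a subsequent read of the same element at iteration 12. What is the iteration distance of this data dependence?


Distance = read iteration - write iteration
= 12 - 9 = 3

3


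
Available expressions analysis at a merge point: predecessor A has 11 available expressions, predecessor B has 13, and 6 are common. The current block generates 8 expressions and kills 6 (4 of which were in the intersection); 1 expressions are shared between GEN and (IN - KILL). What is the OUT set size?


IN = intersection of predecessors = 6
IN - KILL = 6 - 4 = 2
|OUT| = |GEN| + |IN - KILL| - |GEN ∩ (IN - KILL)| = 8 + 2 - 1 = 9

9


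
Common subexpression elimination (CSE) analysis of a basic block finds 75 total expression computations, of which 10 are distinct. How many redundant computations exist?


CSE count = total expressions - unique expressions
= 75 - 10 = 65

65


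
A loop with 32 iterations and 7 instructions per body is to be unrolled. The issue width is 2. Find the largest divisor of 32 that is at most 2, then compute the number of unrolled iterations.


Largest divisor of 32 <= 2 is 2
New iterations = 32 / 2 = 16

16


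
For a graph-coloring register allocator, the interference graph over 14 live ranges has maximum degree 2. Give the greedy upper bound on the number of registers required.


Greedy coloring never needs more than (max_degree + 1) colors: when coloring a vertex, at most max_degree neighbors are already colored.
Upper bound = 2 + 1 = 3

3


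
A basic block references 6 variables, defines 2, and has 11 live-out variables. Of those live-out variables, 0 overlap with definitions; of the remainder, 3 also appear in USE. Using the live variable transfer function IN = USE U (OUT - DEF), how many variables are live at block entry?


OUT - DEF: 11 - 0 = 11
|IN| = |USE| + |OUT - DEF| - |USE ∩ (OUT - DEF)| = 6 + 11 - 3 = 14

14


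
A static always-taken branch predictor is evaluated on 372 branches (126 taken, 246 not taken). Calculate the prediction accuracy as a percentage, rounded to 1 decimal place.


Predictor: always-taken
Correct predictions = 126
Accuracy = 126 / 372 * 100 = 33.9%

33.9


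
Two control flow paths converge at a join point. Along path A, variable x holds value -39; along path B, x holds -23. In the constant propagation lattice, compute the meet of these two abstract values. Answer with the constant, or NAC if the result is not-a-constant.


Meet operation: if both paths give the same constant, result is that constant; if they differ, result is NAC (not-a-constant).
Path A: -39, Path B: -23 -> differ
Result: not-a-constant -> NAC

NAC


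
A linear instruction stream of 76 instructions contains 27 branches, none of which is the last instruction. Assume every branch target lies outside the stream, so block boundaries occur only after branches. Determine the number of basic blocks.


With no in-sequence branch targets, the leaders are the first instruction plus the instruction after each branch.
Number of basic blocks = branches + 1
= 27 + 1 = 28

28


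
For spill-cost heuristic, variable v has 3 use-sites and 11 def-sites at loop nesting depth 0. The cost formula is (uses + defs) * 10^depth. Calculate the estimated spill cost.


uses + defs = 3 + 11 = 14
10^0 = 1
Spill cost = 14 * 1 = 14

14


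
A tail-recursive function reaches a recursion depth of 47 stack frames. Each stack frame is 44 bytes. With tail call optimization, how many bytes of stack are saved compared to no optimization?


Without TCO: 47 * 44 = 2068 bytes
With TCO: reuse 1 frame = 44 bytes
Savings = 2068 - 44 = 2024

2024


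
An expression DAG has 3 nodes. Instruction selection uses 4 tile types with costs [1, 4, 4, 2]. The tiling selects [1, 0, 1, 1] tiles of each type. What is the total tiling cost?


Total cost = sum(count_i * cost_i)
= 1*1 + 0*4 + 1*4 + 1*2
= 7

7


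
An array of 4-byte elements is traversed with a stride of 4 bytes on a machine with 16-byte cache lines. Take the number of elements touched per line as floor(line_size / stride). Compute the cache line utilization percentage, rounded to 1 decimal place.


Elements per cache line = floor(16 / 4) = 4
Bytes used = 4 * 4 = 16
Utilization = 16 / 16 * 100 = 100.0%

100.0


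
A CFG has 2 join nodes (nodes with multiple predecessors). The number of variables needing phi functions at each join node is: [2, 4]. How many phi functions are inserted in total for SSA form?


Total phi functions = sum of phi functions at each join node
= 2 + 4 = 6

6


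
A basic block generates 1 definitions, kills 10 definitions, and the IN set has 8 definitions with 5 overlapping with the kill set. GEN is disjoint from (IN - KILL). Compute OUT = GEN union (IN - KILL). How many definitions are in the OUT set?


IN - KILL: 8 - 5 = 3 surviving definitions
OUT = GEN + surviving = 1 + 3 = 4

4


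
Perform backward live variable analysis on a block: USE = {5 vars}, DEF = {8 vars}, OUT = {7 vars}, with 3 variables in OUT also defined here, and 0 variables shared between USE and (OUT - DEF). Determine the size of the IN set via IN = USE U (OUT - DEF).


OUT - DEF: 7 - 3 = 4
|IN| = |USE| + |OUT - DEF| - |USE ∩ (OUT - DEF)| = 5 + 4 - 0 = 9

9


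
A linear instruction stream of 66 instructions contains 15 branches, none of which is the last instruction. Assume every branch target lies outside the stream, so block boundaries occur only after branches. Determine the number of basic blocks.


With no in-sequence branch targets, the leaders are the first instruction plus the instruction after each branch.
Number of basic blocks = branches + 1
= 15 + 1 = 16

16


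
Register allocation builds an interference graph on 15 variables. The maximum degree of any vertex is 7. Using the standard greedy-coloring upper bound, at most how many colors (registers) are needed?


Greedy coloring never needs more than (max_degree + 1) colors: when coloring a vertex, at most max_degree neighbors are already colored.
Upper bound = 7 + 1 = 8

8


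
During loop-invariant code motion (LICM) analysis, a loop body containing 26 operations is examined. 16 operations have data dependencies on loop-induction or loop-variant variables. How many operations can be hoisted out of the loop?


Invariant candidates = total - loop-dependent
= 26 - 16 = 10

10


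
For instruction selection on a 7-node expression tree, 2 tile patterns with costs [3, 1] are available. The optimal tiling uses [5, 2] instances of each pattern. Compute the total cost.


Total cost = sum(count_i * cost_i)
= 5*3 + 2*1
= 17

17


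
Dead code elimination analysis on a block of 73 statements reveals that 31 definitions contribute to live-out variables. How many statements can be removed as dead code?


Dead code = total statements - live definitions
= 73 - 31 = 42

42


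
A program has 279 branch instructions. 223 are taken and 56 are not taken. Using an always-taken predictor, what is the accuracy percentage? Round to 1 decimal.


Predictor: always-taken
Correct predictions = 223
Accuracy = 223 / 279 * 100 = 79.9%

79.9


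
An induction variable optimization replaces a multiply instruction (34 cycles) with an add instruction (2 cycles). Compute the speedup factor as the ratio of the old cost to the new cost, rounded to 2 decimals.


Ratio = mult_cost / add_cost = 34 / 2 = 17.0

17.0


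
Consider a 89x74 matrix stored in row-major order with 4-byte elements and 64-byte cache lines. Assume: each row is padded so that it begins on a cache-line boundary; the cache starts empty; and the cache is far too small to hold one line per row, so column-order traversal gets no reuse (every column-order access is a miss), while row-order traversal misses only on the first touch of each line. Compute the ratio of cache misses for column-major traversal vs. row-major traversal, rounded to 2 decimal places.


Each row occupies 74 * 4 = 296 bytes and starts on a line boundary, so it spans ceil(296 / 64) = 5 cache lines.
Row-major traversal misses (one per line touched): 89 * ceil(74 * 4 / 64) = 445
Column-major traversal misses (no reuse, every access misses): 89 * 74 = 6586
Ratio = 6586 / 445 = 14.8

14.8


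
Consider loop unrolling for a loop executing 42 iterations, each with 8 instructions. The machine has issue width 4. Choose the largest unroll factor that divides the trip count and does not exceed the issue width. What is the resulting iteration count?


Largest divisor of 42 <= 4 is 3
New iterations = 42 / 3 = 14

14


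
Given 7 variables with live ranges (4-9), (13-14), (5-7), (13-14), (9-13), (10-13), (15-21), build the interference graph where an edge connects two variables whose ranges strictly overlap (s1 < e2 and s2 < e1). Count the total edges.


Check all pairs for overlapping intervals.
Two intervals (s1,e1) and (s2,e2) overlap if s1 < e2 and s2 < e1.
v0 (4-9) vs v1..v6: overlaps v2 -> 1
v1 (13-14) vs v2..v6: overlaps v3 -> 1
v2 (5-7) vs v3..v6: overlaps none -> 0
v3 (13-14) vs v4..v6: overlaps none -> 0
v4 (9-13) vs v5..v6: overlaps v5 -> 1
v5 (10-13) vs v6: overlaps none -> 0
Total overlapping pairs = 1 + 1 + 0 + 0 + 1 + 0 = 3

3


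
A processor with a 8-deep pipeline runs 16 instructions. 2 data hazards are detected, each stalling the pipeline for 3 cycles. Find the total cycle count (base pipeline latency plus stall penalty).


Base cycles = 8 + 16 - 1 = 23
Total stalls = 2 * 3 = 6
Total = 23 + 6 = 29

29


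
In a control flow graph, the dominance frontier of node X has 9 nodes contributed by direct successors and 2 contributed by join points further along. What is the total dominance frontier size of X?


DF(X) = direct successor contributions + join point contributions
= 9 + 2 = 11

11


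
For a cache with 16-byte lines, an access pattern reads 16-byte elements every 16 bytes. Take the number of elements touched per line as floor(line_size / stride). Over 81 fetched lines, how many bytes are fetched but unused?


Elements per line = floor(16 / 16) = 1
Bytes used per line = 1 * 16 = 16
Wasted per line = 16 - 16 = 0
Total wasted = 0 * 81 = 0

0


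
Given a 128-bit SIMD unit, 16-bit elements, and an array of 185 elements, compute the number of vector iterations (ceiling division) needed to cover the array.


Width = 128 / 16 = 8 elements per vector op
Iterations = ceil(185 / 8) = 24

24


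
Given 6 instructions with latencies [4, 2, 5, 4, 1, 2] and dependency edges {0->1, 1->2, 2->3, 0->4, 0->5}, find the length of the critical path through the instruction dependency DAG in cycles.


Compute longest path through dependency graph: dist(Ik) = max over predecessors of dist + latency(Ik).
dist(I0) = latency 4 = 4
dist(I1) = dist(I0) + 2 = 4 + 2 = 6
dist(I2) = dist(I1) + 5 = 6 + 5 = 11
dist(I3) = dist(I2) + 4 = 11 + 4 = 15
dist(I4) = dist(I0) + 1 = 4 + 1 = 5
dist(I5) = dist(I0) + 2 = 4 + 2 = 6
Critical path = max dist = 15

15


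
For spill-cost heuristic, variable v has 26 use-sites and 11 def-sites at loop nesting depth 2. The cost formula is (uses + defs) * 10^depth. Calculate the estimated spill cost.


uses + defs = 26 + 11 = 37
10^2 = 100
Spill cost = 37 * 100 = 3700

3700


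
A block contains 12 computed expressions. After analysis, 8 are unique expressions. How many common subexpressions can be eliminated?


CSE count = total expressions - unique expressions
= 12 - 8 = 4

4


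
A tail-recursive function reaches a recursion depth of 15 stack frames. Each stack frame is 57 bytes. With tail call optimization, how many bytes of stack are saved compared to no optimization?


Without TCO: 15 * 57 = 855 bytes
With TCO: reuse 1 frame = 57 bytes
Savings = 855 - 57 = 798

798


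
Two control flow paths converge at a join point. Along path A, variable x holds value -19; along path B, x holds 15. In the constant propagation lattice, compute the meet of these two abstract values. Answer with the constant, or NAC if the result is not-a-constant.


Meet operation: if both paths give the same constant, result is that constant; if they differ, result is NAC (not-a-constant).
Path A: -19, Path B: 15 -> differ
Result: not-a-constant -> NAC

NAC


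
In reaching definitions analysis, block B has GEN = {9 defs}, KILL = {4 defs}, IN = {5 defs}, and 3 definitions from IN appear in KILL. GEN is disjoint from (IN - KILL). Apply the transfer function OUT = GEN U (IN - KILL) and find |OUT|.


IN - KILL: 5 - 3 = 2 surviving definitions
OUT = GEN + surviving = 9 + 2 = 11

11


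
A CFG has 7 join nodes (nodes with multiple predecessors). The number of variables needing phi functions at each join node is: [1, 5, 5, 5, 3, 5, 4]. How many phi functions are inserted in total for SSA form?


Total phi functions = sum of phi functions at each join node
= 1 + 5 + 5 + 5 + 3 + 5 + 4 = 28

28


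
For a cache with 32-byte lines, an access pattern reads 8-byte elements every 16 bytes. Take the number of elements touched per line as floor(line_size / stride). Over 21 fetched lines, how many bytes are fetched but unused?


Elements per line = floor(32 / 16) = 2
Bytes used per line = 2 * 8 = 16
Wasted per line = 32 - 16 = 16
Total wasted = 16 * 21 = 336

336


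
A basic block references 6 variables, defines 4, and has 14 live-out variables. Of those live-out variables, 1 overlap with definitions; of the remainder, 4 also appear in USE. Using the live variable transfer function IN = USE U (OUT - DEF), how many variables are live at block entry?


OUT - DEF: 14 - 1 = 13
|IN| = |USE| + |OUT - DEF| - |USE ∩ (OUT - DEF)| = 6 + 13 - 4 = 15

15


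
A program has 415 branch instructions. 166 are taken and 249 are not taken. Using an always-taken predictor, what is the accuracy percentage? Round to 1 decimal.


Predictor: always-taken
Correct predictions = 166
Accuracy = 166 / 415 * 100 = 40.0%

40.0


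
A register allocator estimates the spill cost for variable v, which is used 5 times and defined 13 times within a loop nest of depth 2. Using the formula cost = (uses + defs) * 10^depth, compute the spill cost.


uses + defs = 5 + 13 = 18
10^2 = 100
Spill cost = 18 * 100 = 1800

1800


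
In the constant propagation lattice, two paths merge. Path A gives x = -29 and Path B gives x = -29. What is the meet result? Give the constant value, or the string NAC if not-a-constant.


Meet operation: if both paths give the same constant, result is that constant; if they differ, result is NAC (not-a-constant).
Path A: -29, Path B: -29 -> equal
Result: constant -> -29

-29


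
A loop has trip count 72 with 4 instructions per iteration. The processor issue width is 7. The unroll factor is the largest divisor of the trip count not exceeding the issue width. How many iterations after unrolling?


Largest divisor of 72 <= 7 is 6
New iterations = 72 / 6 = 12

12


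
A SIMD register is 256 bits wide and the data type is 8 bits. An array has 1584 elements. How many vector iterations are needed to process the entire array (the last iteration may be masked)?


Width = 256 / 8 = 32 elements per vector op
Iterations = ceil(1584 / 32) = 50

50


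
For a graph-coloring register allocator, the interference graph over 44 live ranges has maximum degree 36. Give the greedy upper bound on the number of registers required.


Greedy coloring never needs more than (max_degree + 1) colors: when coloring a vertex, at most max_degree neighbors are already colored.
Upper bound = 36 + 1 = 37

37


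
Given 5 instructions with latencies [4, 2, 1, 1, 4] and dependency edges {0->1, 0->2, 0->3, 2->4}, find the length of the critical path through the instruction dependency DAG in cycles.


Compute longest path through dependency graph: dist(Ik) = max over predecessors of dist + latency(Ik).
dist(I0) = latency 4 = 4
dist(I1) = dist(I0) + 2 = 4 + 2 = 6
dist(I2) = dist(I0) + 1 = 4 + 1 = 5
dist(I3) = dist(I0) + 1 = 4 + 1 = 5
dist(I4) = dist(I2) + 4 = 5 + 4 = 9
Critical path = max dist = 9

9


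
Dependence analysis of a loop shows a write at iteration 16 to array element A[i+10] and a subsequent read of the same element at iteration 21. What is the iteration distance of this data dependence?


Distance = read iteration - write iteration
= 21 - 16 = 5

5


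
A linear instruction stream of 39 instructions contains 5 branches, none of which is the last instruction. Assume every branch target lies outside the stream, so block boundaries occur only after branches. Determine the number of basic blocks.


With no in-sequence branch targets, the leaders are the first instruction plus the instruction after each branch.
Number of basic blocks = branches + 1
= 5 + 1 = 6

6


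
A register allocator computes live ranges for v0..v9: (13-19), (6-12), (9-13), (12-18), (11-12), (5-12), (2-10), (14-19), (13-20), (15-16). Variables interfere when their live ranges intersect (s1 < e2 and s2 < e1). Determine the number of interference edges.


Check all pairs for overlapping intervals.
Two intervals (s1,e1) and (s2,e2) overlap if s1 < e2 and s2 < e1.
v0 (13-19) vs v1..v9: overlaps v3, v7, v8, v9 -> 4
v1 (6-12) vs v2..v9: overlaps v2, v4, v5, v6 -> 4
v2 (9-13) vs v3..v9: overlaps v3, v4, v5, v6 -> 4
v3 (12-18) vs v4..v9: overlaps v7, v8, v9 -> 3
v4 (11-12) vs v5..v9: overlaps v5 -> 1
v5 (5-12) vs v6..v9: overlaps v6 -> 1
v6 (2-10) vs v7..v9: overlaps none -> 0
v7 (14-19) vs v8..v9: overlaps v8, v9 -> 2
v8 (13-20) vs v9: overlaps v9 -> 1
Total overlapping pairs = 4 + 4 + 4 + 3 + 1 + 1 + 0 + 2 + 1 = 20

20
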